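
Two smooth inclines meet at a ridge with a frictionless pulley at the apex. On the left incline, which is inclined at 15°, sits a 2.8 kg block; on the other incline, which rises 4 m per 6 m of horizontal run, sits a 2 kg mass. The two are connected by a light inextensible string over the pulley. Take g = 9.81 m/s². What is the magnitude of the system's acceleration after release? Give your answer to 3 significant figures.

Resolve each weight along its own incline: the 2.8 kg mass has component 2.8 × 9.81 × sin 15° = 7.109 N down its slope, and the 2 kg mass has 2 × 9.81 × sin 33.69° = 10.883 N down its slope.
The 2 kg side's 10.883 N exceeds the other side's 7.109 N, so that mass slides down and the 2.8 kg mass slides up. Taking that direction as positive, Newton's second law for the whole system gives 10.883 − 7.109 = (2.8 + 2) a, so a = 3.774 / 4.8 = 0.7863 m/s².

0.786 m/s²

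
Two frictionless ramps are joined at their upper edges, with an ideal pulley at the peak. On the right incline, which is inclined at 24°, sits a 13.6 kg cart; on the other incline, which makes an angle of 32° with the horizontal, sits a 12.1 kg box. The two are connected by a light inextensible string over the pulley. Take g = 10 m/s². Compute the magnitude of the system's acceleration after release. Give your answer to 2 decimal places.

0.34 m/s²

Resolve each weight along its own incline: the 13.6 kg mass has component 13.6 × 10 × sin 24° = 55.316 N down its slope, and the 12.1 kg mass has 12.1 × 10 × sin 32° = 64.120 N down its slope.
The 12.1 kg side's 64.120 N exceeds the other side's 55.316 N, so that mass slides down and the 13.6 kg mass slides up. Taking that direction as positive, Newton's second law for the whole system gives 64.120 − 55.316 = (13.6 + 12.1) a, so a = 8.804 / 25.7 = 0.3426 m/s².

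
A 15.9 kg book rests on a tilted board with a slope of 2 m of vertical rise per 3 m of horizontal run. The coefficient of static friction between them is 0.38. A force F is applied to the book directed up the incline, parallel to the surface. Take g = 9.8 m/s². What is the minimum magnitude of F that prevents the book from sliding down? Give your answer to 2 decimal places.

The normal force is N = mg cos 33.69° = 129.650 N. With F at its minimum the book is on the verge of sliding down, so static friction is at its maximum μ_s N = 0.38 × 129.650 = 49.267 N and acts up the slope.
Equilibrium along the incline: F + μ_s N = mg sin 33.69°, so F = 86.433 − 49.267 = 37.166 N.

37.17 N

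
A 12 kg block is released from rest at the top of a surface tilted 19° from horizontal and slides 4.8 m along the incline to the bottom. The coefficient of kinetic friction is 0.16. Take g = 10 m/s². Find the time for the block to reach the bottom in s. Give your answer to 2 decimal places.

2.35 s

The weight component along the incline is mg sin 19° = 39.068 N and the normal force is N = mg cos 19° = 113.462 N.
Friction up the slope is f = μN = 0.16 × 113.462 = 18.154 N, so the net downslope force is 39.068 − 18.154 = 20.914 N and a = 20.914 / 12 = 1.7428 m/s².
Starting from rest, L = ½at², so t = √(2L/a) = √(2 × 4.8 / 1.7428) = 2.3470 s.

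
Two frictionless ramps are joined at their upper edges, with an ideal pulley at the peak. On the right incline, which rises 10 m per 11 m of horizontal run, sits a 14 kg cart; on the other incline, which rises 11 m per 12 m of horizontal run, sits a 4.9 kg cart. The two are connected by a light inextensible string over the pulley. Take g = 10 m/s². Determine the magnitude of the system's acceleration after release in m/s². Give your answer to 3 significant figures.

3.23 m/s²

Resolve each weight along its own incline: the 14 kg mass has component 14 × 10 × sin 42.27° = 94.174 N down its slope, and the 4.9 kg mass has 4.9 × 10 × sin 42.51° = 33.111 N down its slope.
The 14 kg side's 94.174 N exceeds the other side's 33.111 N, so that mass slides down and the 4.9 kg mass slides up. Taking that direction as positive, Newton's second law for the whole system gives 94.174 − 33.111 = (14 + 4.9) a, so a = 61.063 / 18.9 = 3.2308 m/s².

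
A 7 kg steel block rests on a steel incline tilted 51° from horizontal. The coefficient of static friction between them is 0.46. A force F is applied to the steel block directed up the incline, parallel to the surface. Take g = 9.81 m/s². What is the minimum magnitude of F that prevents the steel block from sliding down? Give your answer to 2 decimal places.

33.49 N

The normal force is N = mg cos 51° = 43.215 N. With F at its minimum the steel block is on the verge of sliding down, so static friction is at its maximum μ_s N = 0.46 × 43.215 = 19.879 N and acts up the slope.
Equilibrium along the incline: F + μ_s N = mg sin 51°, so F = 53.367 − 19.879 = 33.488 N.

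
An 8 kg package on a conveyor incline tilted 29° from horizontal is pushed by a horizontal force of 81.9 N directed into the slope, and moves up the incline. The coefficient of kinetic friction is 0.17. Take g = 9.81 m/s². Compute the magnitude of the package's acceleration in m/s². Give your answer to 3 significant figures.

1.90 m/s²

The horizontal push has components F cos 29° = 81.9 × 0.8746 = 71.630 N up the incline and F sin 29° = 81.9 × 0.4848 = 39.705 N pressing into the surface.
The normal force is therefore N = mg cos 29° + F sin 29° = 68.639 + 39.705 = 108.344 N, and kinetic friction down the slope is μN = 0.17 × 108.344 = 18.418 N.
Along the incline: F cos 29° − mg sin 29° − μN = ma, so 71.630 − 38.047 − 18.418 = 8 a, giving a = 1.8956 m/s².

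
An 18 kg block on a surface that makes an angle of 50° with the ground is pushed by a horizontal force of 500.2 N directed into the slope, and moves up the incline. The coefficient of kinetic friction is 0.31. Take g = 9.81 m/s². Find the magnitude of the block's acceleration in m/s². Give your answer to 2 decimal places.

The horizontal push has components F cos 50° = 500.2 × 0.6428 = 321.529 N up the incline and F sin 50° = 500.2 × 0.7660 = 383.153 N pressing into the surface.
The normal force is therefore N = mg cos 50° + F sin 50° = 113.506 + 383.153 = 496.659 N, and kinetic friction down the slope is μN = 0.31 × 496.659 = 153.964 N.
Along the incline: F cos 50° − mg sin 50° − μN = ma, so 321.529 − 135.260 − 153.964 = 18 a, giving a = 1.7947 m/s².

1.79 m/s²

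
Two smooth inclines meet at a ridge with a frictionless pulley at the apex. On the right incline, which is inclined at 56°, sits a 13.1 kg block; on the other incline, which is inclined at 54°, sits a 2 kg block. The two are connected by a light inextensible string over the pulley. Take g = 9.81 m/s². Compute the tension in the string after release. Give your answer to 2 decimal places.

Resolve each weight along its own incline: the 13.1 kg mass has component 13.1 × 9.81 × sin 56° = 106.540 N down its slope, and the 2 kg mass has 2 × 9.81 × sin 54° = 15.873 N down its slope.
The 13.1 kg side's 106.540 N exceeds the other side's 15.873 N, so that mass slides down and the 2 kg mass slides up. Taking that direction as positive, Newton's second law for the whole system gives 106.540 − 15.873 = (13.1 + 2) a, so a = 90.667 / 15.1 = 6.0044 m/s².
For the 2 kg mass (up-slope positive): T − 15.873 = 2 × 6.0044, so T = 27.882 N.

27.88 N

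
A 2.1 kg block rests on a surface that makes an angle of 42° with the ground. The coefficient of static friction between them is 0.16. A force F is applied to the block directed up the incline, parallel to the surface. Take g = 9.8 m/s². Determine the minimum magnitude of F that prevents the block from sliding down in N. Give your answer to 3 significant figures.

11.3 N

The normal force is N = mg cos 42° = 15.294 N. With F at its minimum the block is on the verge of sliding down, so static friction is at its maximum μ_s N = 0.16 × 15.294 = 2.447 N and acts up the slope.
Equilibrium along the incline: F + μ_s N = mg sin 42°, so F = 13.771 − 2.447 = 11.324 N.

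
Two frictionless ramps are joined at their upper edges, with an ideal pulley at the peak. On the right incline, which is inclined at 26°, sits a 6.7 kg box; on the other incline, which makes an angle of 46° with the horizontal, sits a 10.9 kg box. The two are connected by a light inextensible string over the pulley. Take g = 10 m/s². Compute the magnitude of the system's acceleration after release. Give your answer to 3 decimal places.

Resolve each weight along its own incline: the 6.7 kg mass has component 6.7 × 10 × sin 26° = 29.371 N down its slope, and the 10.9 kg mass has 10.9 × 10 × sin 46° = 78.408 N down its slope.
The 10.9 kg side's 78.408 N exceeds the other side's 29.371 N, so that mass slides down and the 6.7 kg mass slides up. Taking that direction as positive, Newton's second law for the whole system gives 78.408 − 29.371 = (6.7 + 10.9) a, so a = 49.037 / 17.6 = 2.7862 m/s².

2.786 m/s²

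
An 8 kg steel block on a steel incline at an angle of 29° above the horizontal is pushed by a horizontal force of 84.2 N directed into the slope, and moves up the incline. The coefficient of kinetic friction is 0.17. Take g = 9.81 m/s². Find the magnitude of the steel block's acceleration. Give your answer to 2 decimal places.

2.12 m/s²

The horizontal push has components F cos 29° = 84.2 × 0.8746 = 73.641 N up the incline and F sin 29° = 84.2 × 0.4848 = 40.820 N pressing into the surface.
The normal force is therefore N = mg cos 29° + F sin 29° = 68.639 + 40.820 = 109.459 N, and kinetic friction down the slope is μN = 0.17 × 109.459 = 18.608 N.
Along the incline: F cos 29° − mg sin 29° − μN = ma, so 73.641 − 38.047 − 18.608 = 8 a, giving a = 2.1233 m/s².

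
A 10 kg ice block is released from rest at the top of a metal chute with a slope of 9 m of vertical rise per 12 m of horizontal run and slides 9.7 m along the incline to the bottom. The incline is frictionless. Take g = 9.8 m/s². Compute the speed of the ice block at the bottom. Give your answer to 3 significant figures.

The weight component along the incline is mg sin 36.87° = 58.800 N and the normal force is N = mg cos 36.87° = 78.400 N.
With no friction, a = g sin 36.87° = 5.8800 m/s².
Starting from rest over a distance of 9.7 m, v² = 2aL = 2 × 5.8800 × 9.7 = 114.0720, so v = 10.6804 m/s.

10.7 m/s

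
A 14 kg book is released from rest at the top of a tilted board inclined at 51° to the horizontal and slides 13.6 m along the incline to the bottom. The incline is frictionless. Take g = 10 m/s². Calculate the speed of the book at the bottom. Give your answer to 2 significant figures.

The weight component along the incline is mg sin 51° = 108.800 N and the normal force is N = mg cos 51° = 88.105 N.
With no friction, a = g sin 51° = 7.7715 m/s².
Starting from rest over a distance of 13.6 m, v² = 2aL = 2 × 7.7715 × 13.6 = 211.3848, so v = 14.5391 m/s.

15 m/s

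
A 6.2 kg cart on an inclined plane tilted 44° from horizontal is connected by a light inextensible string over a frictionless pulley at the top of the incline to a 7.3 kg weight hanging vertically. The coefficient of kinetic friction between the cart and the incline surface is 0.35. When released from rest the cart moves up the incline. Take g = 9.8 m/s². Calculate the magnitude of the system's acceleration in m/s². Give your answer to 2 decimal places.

1.04 m/s²

For the cart on the incline: the weight component along the slope is m₁g sin 44° = 6.2 × 9.8 × 0.6947 = 42.210 N and the normal force is N = m₁g cos 44° = 43.707 N.
Kinetic friction opposes the cart's motion up the incline: f = μN = 0.35 × 43.707 = 15.297 N acting down the slope.
Newton's second law for the cart (up-slope positive): T − 42.210 − 15.297 = 6.2 a. For the hanging weight (downward positive): 7.3 × 9.8 − T = 7.3 a.
Adding the two equations eliminates T: 14.033 = 13.5 a, so a = 1.0395 m/s².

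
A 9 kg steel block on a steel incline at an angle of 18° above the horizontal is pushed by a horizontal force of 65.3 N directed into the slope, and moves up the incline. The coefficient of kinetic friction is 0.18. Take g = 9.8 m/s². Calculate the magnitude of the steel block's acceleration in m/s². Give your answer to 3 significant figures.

1.79 m/s²

The horizontal push has components F cos 18° = 65.3 × 0.9511 = 62.107 N up the incline and F sin 18° = 65.3 × 0.3090 = 20.178 N pressing into the surface.
The normal force is therefore N = mg cos 18° + F sin 18° = 83.887 + 20.178 = 104.065 N, and kinetic friction down the slope is μN = 0.18 × 104.065 = 18.732 N.
Along the incline: F cos 18° − mg sin 18° − μN = ma, so 62.107 − 27.254 − 18.732 = 9 a, giving a = 1.7912 m/s².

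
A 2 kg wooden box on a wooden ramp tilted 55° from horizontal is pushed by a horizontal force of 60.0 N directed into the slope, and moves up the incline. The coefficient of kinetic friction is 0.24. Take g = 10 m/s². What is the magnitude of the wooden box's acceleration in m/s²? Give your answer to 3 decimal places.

1.741 m/s²

The horizontal push has components F cos 55° = 60.0 × 0.5736 = 34.416 N up the incline and F sin 55° = 60.0 × 0.8192 = 49.152 N pressing into the surface.
The normal force is therefore N = mg cos 55° + F sin 55° = 11.472 + 49.152 = 60.624 N, and kinetic friction down the slope is μN = 0.24 × 60.624 = 14.550 N.
Along the incline: F cos 55° − mg sin 55° − μN = ma, so 34.416 − 16.384 − 14.550 = 2 a, giving a = 1.7410 m/s².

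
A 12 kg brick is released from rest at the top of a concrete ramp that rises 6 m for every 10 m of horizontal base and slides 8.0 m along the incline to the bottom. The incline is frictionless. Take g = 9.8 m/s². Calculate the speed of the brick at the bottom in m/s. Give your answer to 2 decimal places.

8.98 m/s

The weight component along the incline is mg sin 30.96° = 60.505 N and the normal force is N = mg cos 30.96° = 100.841 N.
With no friction, a = g sin 30.96° = 5.0421 m/s².
Starting from rest over a distance of 8.0 m, v² = 2aL = 2 × 5.0421 × 8.0 = 80.6736, so v = 8.9818 m/s.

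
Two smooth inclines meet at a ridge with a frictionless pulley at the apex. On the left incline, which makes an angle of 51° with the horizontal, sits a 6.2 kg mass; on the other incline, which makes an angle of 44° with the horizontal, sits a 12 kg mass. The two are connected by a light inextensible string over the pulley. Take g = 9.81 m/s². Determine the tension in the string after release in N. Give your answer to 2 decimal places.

Resolve each weight along its own incline: the 6.2 kg mass has component 6.2 × 9.81 × sin 51° = 47.268 N down its slope, and the 12 kg mass has 12 × 9.81 × sin 44° = 81.775 N down its slope.
The 12 kg side's 81.775 N exceeds the other side's 47.268 N, so that mass slides down and the 6.2 kg mass slides up. Taking that direction as positive, Newton's second law for the whole system gives 81.775 − 47.268 = (6.2 + 12) a, so a = 34.507 / 18.2 = 1.8960 m/s².
For the 6.2 kg mass (up-slope positive): T − 47.268 = 6.2 × 1.8960, so T = 59.023 N.

59.02 N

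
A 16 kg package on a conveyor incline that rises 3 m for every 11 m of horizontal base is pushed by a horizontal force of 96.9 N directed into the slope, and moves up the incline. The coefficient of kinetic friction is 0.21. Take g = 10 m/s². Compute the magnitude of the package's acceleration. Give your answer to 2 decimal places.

The horizontal push has components F cos 15.26° = 96.9 × 0.9648 = 93.489 N up the incline and F sin 15.26° = 96.9 × 0.2631 = 25.494 N pressing into the surface.
The normal force is therefore N = mg cos 15.26° + F sin 15.26° = 154.368 + 25.494 = 179.862 N, and kinetic friction down the slope is μN = 0.21 × 179.862 = 37.771 N.
Along the incline: F cos 15.26° − mg sin 15.26° − μN = ma, so 93.489 − 42.096 − 37.771 = 16 a, giving a = 0.8514 m/s².

0.85 m/s²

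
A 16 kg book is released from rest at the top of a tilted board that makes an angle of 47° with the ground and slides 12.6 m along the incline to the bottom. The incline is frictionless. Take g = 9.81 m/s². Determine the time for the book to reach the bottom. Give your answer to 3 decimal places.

1.874 s

The weight component along the incline is mg sin 47° = 114.793 N and the normal force is N = mg cos 47° = 107.046 N.
With no friction, a = g sin 47° = 7.1746 m/s².
Starting from rest, L = ½at², so t = √(2L/a) = √(2 × 12.6 / 7.1746) = 1.8741 s.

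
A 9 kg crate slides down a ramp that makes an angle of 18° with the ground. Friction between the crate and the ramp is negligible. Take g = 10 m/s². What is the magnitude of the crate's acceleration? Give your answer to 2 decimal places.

3.09 m/s²

Resolving the weight along the incline: the component pulling the crate down the slope is mg sin 18° = 9 × 10 × 0.3090 = 27.810 N, and the normal force is N = mg cos 18° = 9 × 10 × 0.9511 = 85.599 N.
With no friction the net force along the incline is 27.810 N, so a = g sin 18° = 27.810 / 9 = 3.0900 m/s².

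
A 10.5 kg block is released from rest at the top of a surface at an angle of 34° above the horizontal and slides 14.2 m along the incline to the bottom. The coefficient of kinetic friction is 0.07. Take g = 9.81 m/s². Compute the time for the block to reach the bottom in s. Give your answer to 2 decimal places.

2.40 s

The weight component along the incline is mg sin 34° = 57.600 N and the normal force is N = mg cos 34° = 85.395 N.
Friction up the slope is f = μN = 0.07 × 85.395 = 5.978 N, so the net downslope force is 57.600 − 5.978 = 51.622 N and a = 51.622 / 10.5 = 4.9164 m/s².
Starting from rest, L = ½at², so t = √(2L/a) = √(2 × 14.2 / 4.9164) = 2.4035 s.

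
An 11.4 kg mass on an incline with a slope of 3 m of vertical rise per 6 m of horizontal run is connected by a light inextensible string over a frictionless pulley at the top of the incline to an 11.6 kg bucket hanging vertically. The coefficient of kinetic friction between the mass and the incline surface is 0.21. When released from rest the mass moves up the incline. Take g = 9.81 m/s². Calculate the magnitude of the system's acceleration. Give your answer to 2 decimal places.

1.86 m/s²

For the mass on the incline: the weight component along the slope is m₁g sin 26.57° = 11.4 × 9.81 × 0.4472 = 50.012 N and the normal force is N = m₁g cos 26.57° = 100.027 N.
Kinetic friction opposes the mass's motion up the incline: f = μN = 0.21 × 100.027 = 21.006 N acting down the slope.
Newton's second law for the mass (up-slope positive): T − 50.012 − 21.006 = 11.4 a. For the hanging bucket (downward positive): 11.6 × 9.81 − T = 11.6 a.
Adding the two equations eliminates T: 42.778 = 23 a, so a = 1.8599 m/s².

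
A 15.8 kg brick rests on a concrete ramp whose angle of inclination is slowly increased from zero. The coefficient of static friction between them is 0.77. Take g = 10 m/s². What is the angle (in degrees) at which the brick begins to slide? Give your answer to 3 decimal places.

37.596°

At the threshold of sliding, static friction is at its maximum μ_s N and exactly balances the weight component along the incline: mg sin θ = μ_s mg cos θ.
Hence tan θ = μ_s = 0.77, so θ = arctan(0.77) = 37.5963°.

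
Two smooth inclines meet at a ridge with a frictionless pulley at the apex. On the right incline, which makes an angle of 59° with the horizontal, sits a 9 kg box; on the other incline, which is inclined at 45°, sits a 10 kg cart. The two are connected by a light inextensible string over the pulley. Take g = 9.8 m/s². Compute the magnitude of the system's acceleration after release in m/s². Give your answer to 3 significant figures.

Resolve each weight along its own incline: the 9 kg mass has component 9 × 9.8 × sin 59° = 75.602 N down its slope, and the 10 kg mass has 10 × 9.8 × sin 45° = 69.296 N down its slope.
The 9 kg side's 75.602 N exceeds the other side's 69.296 N, so that mass slides down and the 10 kg mass slides up. Taking that direction as positive, Newton's second law for the whole system gives 75.602 − 69.296 = (9 + 10) a, so a = 6.306 / 19 = 0.3319 m/s².

0.332 m/s²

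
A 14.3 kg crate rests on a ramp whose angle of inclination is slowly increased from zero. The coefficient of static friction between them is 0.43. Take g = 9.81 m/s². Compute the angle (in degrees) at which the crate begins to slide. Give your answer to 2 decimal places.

23.27°

At the threshold of sliding, static friction is at its maximum μ_s N and exactly balances the weight component along the incline: mg sin θ = μ_s mg cos θ.
Hence tan θ = μ_s = 0.43, so θ = arctan(0.43) = 23.2677°.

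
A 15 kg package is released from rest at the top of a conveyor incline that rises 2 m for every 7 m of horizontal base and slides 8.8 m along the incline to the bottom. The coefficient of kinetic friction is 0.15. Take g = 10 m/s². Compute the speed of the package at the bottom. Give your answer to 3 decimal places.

4.792 m/s

The weight component along the incline is mg sin 15.95° = 41.208 N and the normal force is N = mg cos 15.95° = 144.229 N.
Friction up the slope is f = μN = 0.15 × 144.229 = 21.634 N, so the net downslope force is 41.208 − 21.634 = 19.574 N and a = 19.574 / 15 = 1.3049 m/s².
Starting from rest over a distance of 8.8 m, v² = 2aL = 2 × 1.3049 × 8.8 = 22.9662, so v = 4.7923 m/s.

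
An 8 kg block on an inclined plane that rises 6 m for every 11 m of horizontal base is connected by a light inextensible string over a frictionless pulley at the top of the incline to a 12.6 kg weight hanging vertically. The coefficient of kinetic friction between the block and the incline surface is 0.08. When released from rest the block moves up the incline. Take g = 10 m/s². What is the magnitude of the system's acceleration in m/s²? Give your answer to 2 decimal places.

3.98 m/s²

For the block on the incline: the weight component along the slope is m₁g sin 28.61° = 8 × 10 × 0.4789 = 38.312 N and the normal force is N = m₁g cos 28.61° = 70.232 N.
Kinetic friction opposes the block's motion up the incline: f = μN = 0.08 × 70.232 = 5.619 N acting down the slope.
Newton's second law for the block (up-slope positive): T − 38.312 − 5.619 = 8 a. For the hanging weight (downward positive): 12.6 × 10 − T = 12.6 a.
Adding the two equations eliminates T: 82.069 = 20.6 a, so a = 3.9839 m/s².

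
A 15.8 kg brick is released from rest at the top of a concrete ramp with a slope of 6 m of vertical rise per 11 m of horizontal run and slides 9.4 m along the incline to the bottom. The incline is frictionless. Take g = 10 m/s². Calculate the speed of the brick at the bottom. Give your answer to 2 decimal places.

9.49 m/s

The weight component along the incline is mg sin 28.61° = 75.659 N and the normal force is N = mg cos 28.61° = 138.708 N.
With no friction, a = g sin 28.61° = 4.7885 m/s².
Starting from rest over a distance of 9.4 m, v² = 2aL = 2 × 4.7885 × 9.4 = 90.0238, so v = 9.4881 m/s.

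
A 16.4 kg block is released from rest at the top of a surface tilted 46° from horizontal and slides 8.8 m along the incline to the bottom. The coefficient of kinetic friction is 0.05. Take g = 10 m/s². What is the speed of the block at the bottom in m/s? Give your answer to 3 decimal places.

The weight component along the incline is mg sin 46° = 117.972 N and the normal force is N = mg cos 46° = 113.924 N.
Friction up the slope is f = μN = 0.05 × 113.924 = 5.696 N, so the net downslope force is 117.972 − 5.696 = 112.276 N and a = 112.276 / 16.4 = 6.8461 m/s².
Starting from rest over a distance of 8.8 m, v² = 2aL = 2 × 6.8461 × 8.8 = 120.4914, so v = 10.9769 m/s.

10.977 m/s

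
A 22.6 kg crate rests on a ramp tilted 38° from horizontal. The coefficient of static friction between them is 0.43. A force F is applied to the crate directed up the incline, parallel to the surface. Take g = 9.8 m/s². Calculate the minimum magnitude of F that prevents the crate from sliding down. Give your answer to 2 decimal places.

61.31 N

The normal force is N = mg cos 38° = 174.529 N. With F at its minimum the crate is on the verge of sliding down, so static friction is at its maximum μ_s N = 0.43 × 174.529 = 75.047 N and acts up the slope.
Equilibrium along the incline: F + μ_s N = mg sin 38°, so F = 136.357 − 75.047 = 61.310 N.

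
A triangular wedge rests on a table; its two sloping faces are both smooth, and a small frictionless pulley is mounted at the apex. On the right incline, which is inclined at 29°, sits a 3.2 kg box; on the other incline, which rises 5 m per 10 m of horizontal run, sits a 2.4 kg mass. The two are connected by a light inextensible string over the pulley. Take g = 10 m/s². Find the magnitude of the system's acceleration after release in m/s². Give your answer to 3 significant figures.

Resolve each weight along its own incline: the 3.2 kg mass has component 3.2 × 10 × sin 29° = 15.514 N down its slope, and the 2.4 kg mass has 2.4 × 10 × sin 26.57° = 10.733 N down its slope.
The 3.2 kg side's 15.514 N exceeds the other side's 10.733 N, so that mass slides down and the 2.4 kg mass slides up. Taking that direction as positive, Newton's second law for the whole system gives 15.514 − 10.733 = (3.2 + 2.4) a, so a = 4.781 / 5.6 = 0.8538 m/s².

0.854 m/s²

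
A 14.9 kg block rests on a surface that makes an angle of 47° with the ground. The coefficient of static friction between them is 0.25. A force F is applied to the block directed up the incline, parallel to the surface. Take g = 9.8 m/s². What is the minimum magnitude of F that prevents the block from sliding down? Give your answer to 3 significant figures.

The normal force is N = mg cos 47° = 99.585 N. With F at its minimum the block is on the verge of sliding down, so static friction is at its maximum μ_s N = 0.25 × 99.585 = 24.896 N and acts up the slope.
Equilibrium along the incline: F + μ_s N = mg sin 47°, so F = 106.792 − 24.896 = 81.896 N.

81.9 N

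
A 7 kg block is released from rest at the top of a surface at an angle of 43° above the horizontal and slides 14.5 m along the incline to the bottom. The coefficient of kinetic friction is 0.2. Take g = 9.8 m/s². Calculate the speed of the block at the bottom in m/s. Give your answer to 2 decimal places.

12.34 m/s

The weight component along the incline is mg sin 43° = 46.785 N and the normal force is N = mg cos 43° = 50.171 N.
Friction up the slope is f = μN = 0.2 × 50.171 = 10.034 N, so the net downslope force is 46.785 − 10.034 = 36.751 N and a = 36.751 / 7 = 5.2501 m/s².
Starting from rest over a distance of 14.5 m, v² = 2aL = 2 × 5.2501 × 14.5 = 152.2529, so v = 12.3391 m/s.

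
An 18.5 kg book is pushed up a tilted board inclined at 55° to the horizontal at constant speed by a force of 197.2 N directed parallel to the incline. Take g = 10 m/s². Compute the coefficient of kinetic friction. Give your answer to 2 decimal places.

At constant speed ΣF = 0 along the incline. The applied 197.2 N acts up the slope; the weight component mg sin 55° = 151.543 N and kinetic friction μN both act down the slope.
So 197.2 = 151.543 + μ × 106.112, giving μ = (197.2 − 151.543) / 106.112 = 0.4303.

0.43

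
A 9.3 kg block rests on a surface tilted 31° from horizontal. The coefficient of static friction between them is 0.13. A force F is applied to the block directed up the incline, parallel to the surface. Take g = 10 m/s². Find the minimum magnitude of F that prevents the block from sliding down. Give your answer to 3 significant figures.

37.5 N

The normal force is N = mg cos 31° = 79.717 N. With F at its minimum the block is on the verge of sliding down, so static friction is at its maximum μ_s N = 0.13 × 79.717 = 10.363 N and acts up the slope.
Equilibrium along the incline: F + μ_s N = mg sin 31°, so F = 47.899 − 10.363 = 37.536 N.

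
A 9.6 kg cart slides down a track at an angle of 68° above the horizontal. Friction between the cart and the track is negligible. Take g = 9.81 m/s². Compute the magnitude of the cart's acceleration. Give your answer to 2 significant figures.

9.1 m/s²

Resolving the weight along the incline: the component pulling the cart down the slope is mg sin 68° = 9.6 × 9.81 × 0.9272 = 87.320 N, and the normal force is N = mg cos 68° = 9.6 × 9.81 × 0.3746 = 35.278 N.
With no friction the net force along the incline is 87.320 N, so a = g sin 68° = 87.320 / 9.6 = 9.0958 m/s².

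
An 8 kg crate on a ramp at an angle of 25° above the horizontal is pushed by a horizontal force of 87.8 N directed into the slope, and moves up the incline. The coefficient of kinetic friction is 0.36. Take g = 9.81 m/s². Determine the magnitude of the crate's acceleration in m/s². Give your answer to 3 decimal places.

The horizontal push has components F cos 25° = 87.8 × 0.9063 = 79.573 N up the incline and F sin 25° = 87.8 × 0.4226 = 37.104 N pressing into the surface.
The normal force is therefore N = mg cos 25° + F sin 25° = 71.126 + 37.104 = 108.230 N, and kinetic friction down the slope is μN = 0.36 × 108.230 = 38.963 N.
Along the incline: F cos 25° − mg sin 25° − μN = ma, so 79.573 − 33.166 − 38.963 = 8 a, giving a = 0.9305 m/s².

0.930 m/s²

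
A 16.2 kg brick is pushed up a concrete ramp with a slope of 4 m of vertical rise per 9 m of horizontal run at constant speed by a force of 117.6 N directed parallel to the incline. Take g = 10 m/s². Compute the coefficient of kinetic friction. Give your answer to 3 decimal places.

At constant speed ΣF = 0 along the incline. The applied 117.6 N acts up the slope; the weight component mg sin 23.96° = 65.794 N and kinetic friction μN both act down the slope.
So 117.6 = 65.794 + μ × 148.037, giving μ = (117.6 − 65.794) / 148.037 = 0.3500.

0.350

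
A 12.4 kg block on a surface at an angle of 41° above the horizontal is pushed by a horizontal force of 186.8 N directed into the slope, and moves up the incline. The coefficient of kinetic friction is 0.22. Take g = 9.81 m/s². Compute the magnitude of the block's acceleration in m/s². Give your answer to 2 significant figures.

The horizontal push has components F cos 41° = 186.8 × 0.7547 = 140.978 N up the incline and F sin 41° = 186.8 × 0.6561 = 122.559 N pressing into the surface.
The normal force is therefore N = mg cos 41° + F sin 41° = 91.805 + 122.559 = 214.364 N, and kinetic friction down the slope is μN = 0.22 × 214.364 = 47.160 N.
Along the incline: F cos 41° − mg sin 41° − μN = ma, so 140.978 − 79.811 − 47.160 = 12.4 a, giving a = 1.1296 m/s².

1.1 m/s²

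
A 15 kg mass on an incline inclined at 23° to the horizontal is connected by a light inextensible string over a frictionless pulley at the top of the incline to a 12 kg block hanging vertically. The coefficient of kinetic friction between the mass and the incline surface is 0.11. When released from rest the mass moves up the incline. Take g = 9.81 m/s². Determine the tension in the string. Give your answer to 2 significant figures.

For the mass on the incline: the weight component along the slope is m₁g sin 23° = 15 × 9.81 × 0.3907 = 57.492 N and the normal force is N = m₁g cos 23° = 135.452 N.
Kinetic friction opposes the mass's motion up the incline: f = μN = 0.11 × 135.452 = 14.900 N acting down the slope.
Newton's second law for the mass (up-slope positive): T − 57.492 − 14.900 = 15 a. For the hanging block (downward positive): 12 × 9.81 − T = 12 a.
Adding the two equations eliminates T: 45.328 = 27 a, so a = 1.6788 m/s².
Then from the hanging block's equation, T = 12 × (9.81 − 1.6788) = 97.574 N.

98 N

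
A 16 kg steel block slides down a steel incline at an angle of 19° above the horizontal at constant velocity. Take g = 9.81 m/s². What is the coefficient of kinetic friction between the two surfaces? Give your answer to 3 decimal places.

At constant velocity the net force along the incline is zero: mg sin 19° = μ mg cos 19°.
So μ = tan 19° = 0.3256 / 0.9455 = 0.3444.

0.344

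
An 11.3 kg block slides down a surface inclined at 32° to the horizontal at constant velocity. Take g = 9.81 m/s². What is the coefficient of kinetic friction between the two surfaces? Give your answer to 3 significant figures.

At constant velocity the net force along the incline is zero: mg sin 32° = μ mg cos 32°.
So μ = tan 32° = 0.5299 / 0.8480 = 0.6249.

0.625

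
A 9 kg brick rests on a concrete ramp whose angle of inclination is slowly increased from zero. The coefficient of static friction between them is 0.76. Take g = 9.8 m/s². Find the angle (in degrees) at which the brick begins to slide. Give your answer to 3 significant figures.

At the threshold of sliding, static friction is at its maximum μ_s N and exactly balances the weight component along the incline: mg sin θ = μ_s mg cos θ.
Hence tan θ = μ_s = 0.76, so θ = arctan(0.76) = 37.2348°.

37.2°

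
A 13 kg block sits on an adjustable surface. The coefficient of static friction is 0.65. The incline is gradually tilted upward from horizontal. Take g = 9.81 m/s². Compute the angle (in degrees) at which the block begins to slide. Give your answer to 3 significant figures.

33.0°

At the threshold of sliding, static friction is at its maximum μ_s N and exactly balances the weight component along the incline: mg sin θ = μ_s mg cos θ.
Hence tan θ = μ_s = 0.65, so θ = arctan(0.65) = 33.0239°.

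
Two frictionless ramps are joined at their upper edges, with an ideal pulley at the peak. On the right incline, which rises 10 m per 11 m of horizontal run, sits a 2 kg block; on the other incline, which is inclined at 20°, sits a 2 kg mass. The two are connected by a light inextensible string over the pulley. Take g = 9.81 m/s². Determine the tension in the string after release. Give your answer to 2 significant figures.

10.0 N

Resolve each weight along its own incline: the 2 kg mass has component 2 × 9.81 × sin 42.27° = 13.198 N down its slope, and the 2 kg mass has 2 × 9.81 × sin 20° = 6.710 N down its slope.
The 2 kg side's 13.198 N exceeds the other side's 6.710 N, so that mass slides down and the 2 kg mass slides up. Taking that direction as positive, Newton's second law for the whole system gives 13.198 − 6.710 = (2 + 2) a, so a = 6.488 / 4 = 1.6220 m/s².
For the 2 kg mass (up-slope positive): T − 6.710 = 2 × 1.6220, so T = 9.954 N.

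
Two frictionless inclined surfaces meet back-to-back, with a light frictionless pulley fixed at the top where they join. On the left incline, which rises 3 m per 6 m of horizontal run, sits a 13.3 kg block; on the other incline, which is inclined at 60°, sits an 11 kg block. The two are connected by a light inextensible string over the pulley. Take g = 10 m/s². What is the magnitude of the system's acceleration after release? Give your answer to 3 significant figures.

Resolve each weight along its own incline: the 13.3 kg mass has component 13.3 × 10 × sin 26.57° = 59.479 N down its slope, and the 11 kg mass has 11 × 10 × sin 60° = 95.263 N down its slope.
The 11 kg side's 95.263 N exceeds the other side's 59.479 N, so that mass slides down and the 13.3 kg mass slides up. Taking that direction as positive, Newton's second law for the whole system gives 95.263 − 59.479 = (13.3 + 11) a, so a = 35.784 / 24.3 = 1.4726 m/s².

1.47 m/s²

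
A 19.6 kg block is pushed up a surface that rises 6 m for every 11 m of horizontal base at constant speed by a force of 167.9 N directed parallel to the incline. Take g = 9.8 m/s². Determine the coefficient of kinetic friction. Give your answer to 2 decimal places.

At constant speed ΣF = 0 along the incline. The applied 167.9 N acts up the slope; the weight component mg sin 28.61° = 91.978 N and kinetic friction μN both act down the slope.
So 167.9 = 91.978 + μ × 168.626, giving μ = (167.9 − 91.978) / 168.626 = 0.4502.

0.45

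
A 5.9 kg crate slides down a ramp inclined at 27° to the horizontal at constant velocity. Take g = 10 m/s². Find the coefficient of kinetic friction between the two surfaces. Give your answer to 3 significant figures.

At constant velocity the net force along the incline is zero: mg sin 27° = μ mg cos 27°.
So μ = tan 27° = 0.4540 / 0.8910 = 0.5095.

0.510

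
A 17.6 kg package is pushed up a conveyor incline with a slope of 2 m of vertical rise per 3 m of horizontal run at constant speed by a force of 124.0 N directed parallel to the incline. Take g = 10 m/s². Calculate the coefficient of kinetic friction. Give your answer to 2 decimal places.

0.18

At constant speed ΣF = 0 along the incline. The applied 124.0 N acts up the slope; the weight component mg sin 33.69° = 97.627 N and kinetic friction μN both act down the slope.
So 124.0 = 97.627 + μ × 146.441, giving μ = (124.0 − 97.627) / 146.441 = 0.1801.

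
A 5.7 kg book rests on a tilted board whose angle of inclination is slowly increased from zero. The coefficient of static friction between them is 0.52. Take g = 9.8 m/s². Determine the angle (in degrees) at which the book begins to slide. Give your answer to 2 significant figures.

27°

At the threshold of sliding, static friction is at its maximum μ_s N and exactly balances the weight component along the incline: mg sin θ = μ_s mg cos θ.
Hence tan θ = μ_s = 0.52, so θ = arctan(0.52) = 27.4744°.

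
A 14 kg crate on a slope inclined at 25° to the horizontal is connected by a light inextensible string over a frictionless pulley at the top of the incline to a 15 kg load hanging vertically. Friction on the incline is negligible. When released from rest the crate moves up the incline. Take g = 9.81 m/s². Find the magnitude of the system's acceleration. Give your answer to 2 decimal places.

For the crate on the incline: the weight component along the slope is m₁g sin 25° = 14 × 9.81 × 0.4226 = 58.040 N and the normal force is N = m₁g cos 25° = 124.472 N.
Newton's second law for the crate (up-slope positive): T − 58.040 = 14 a. For the hanging load (downward positive): 15 × 9.81 − T = 15 a.
Adding the two equations eliminates T: 89.110 = 29 a, so a = 3.0728 m/s².

3.07 m/s²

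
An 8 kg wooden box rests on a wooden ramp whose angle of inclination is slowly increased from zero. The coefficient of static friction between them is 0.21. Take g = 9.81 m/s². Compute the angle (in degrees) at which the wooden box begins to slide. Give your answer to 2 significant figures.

At the threshold of sliding, static friction is at its maximum μ_s N and exactly balances the weight component along the incline: mg sin θ = μ_s mg cos θ.
Hence tan θ = μ_s = 0.21, so θ = arctan(0.21) = 11.8598°.

12°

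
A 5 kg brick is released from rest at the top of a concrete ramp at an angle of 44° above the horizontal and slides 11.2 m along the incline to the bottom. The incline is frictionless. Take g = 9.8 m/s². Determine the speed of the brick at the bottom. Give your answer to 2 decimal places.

The weight component along the incline is mg sin 44° = 34.038 N and the normal force is N = mg cos 44° = 35.248 N.
With no friction, a = g sin 44° = 6.8077 m/s².
Starting from rest over a distance of 11.2 m, v² = 2aL = 2 × 6.8077 × 11.2 = 152.4925, so v = 12.3488 m/s.

12.35 m/s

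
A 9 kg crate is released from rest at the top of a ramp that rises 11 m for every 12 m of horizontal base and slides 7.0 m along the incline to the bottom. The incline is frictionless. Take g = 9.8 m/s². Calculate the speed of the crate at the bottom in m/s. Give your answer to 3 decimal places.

9.629 m/s

The weight component along the incline is mg sin 42.51° = 59.599 N and the normal force is N = mg cos 42.51° = 65.017 N.
With no friction, a = g sin 42.51° = 6.6221 m/s².
Starting from rest over a distance of 7.0 m, v² = 2aL = 2 × 6.6221 × 7.0 = 92.7094, so v = 9.6286 m/s.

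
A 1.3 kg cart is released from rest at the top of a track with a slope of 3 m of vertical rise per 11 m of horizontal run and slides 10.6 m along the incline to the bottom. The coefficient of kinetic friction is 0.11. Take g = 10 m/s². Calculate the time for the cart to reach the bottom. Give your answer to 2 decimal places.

The weight component along the incline is mg sin 15.26° = 3.421 N and the normal force is N = mg cos 15.26° = 12.542 N.
Friction up the slope is f = μN = 0.11 × 12.542 = 1.380 N, so the net downslope force is 3.421 − 1.380 = 2.041 N and a = 2.041 / 1.3 = 1.5700 m/s².
Starting from rest, L = ½at², so t = √(2L/a) = √(2 × 10.6 / 1.5700) = 3.6747 s.

3.67 s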